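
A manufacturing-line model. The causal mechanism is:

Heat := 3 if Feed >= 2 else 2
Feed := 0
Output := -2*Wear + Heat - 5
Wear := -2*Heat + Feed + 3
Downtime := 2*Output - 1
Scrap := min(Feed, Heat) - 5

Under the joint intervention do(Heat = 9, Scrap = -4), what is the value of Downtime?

The joint intervention fixes Heat = 9, Scrap = -4, removing each variable's own equation.
Wear = -2*Heat + Feed + 3  [with Heat=9, Feed=0]  = -15
Output = -2*Wear + Heat - 5  [with Wear=-15, Heat=9]  = 34
Downtime = 2*Output - 1  [with Output=34]  = 67

67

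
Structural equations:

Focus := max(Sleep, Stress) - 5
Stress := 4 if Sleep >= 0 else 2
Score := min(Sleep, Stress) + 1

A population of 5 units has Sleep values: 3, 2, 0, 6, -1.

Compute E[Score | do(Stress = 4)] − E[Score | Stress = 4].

-0.65

Every unit gets Stress=4 under the intervention. Score values become 4, 3, 1, 5, 0; E[Score|do(Stress=4)] = 2.6.
E[Score|Stress=4] averages over only the 4 units with Stress=4 (Sleep = 3, 2, 0, 6): Score = 4, 3, 1, 5, mean 3.25.
Difference = 2.6 − 3.25 = -0.65.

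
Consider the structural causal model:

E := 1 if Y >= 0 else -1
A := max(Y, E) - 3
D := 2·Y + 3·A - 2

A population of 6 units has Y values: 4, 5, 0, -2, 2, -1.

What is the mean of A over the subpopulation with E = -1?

E[A|E=-1] averages over only the 2 units with E=-1 (Y = -2, -1): A = -4, -4, mean -4.

-4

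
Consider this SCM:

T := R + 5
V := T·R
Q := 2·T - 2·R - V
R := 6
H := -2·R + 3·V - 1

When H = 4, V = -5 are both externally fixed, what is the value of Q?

Under do(H = 4, V = -5), each intervened variable's structural equation is replaced by its fixed value.
T = R + 5  [with R=6]  = 11
Q = 2·T - 2·R - V  [with T=11, R=6, V=-5]  = 15

15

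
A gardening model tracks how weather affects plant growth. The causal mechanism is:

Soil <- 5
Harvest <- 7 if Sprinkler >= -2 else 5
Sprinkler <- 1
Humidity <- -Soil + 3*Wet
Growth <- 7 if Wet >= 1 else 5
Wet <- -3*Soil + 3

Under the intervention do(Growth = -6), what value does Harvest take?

7

Under do(Growth=-6), the mechanism Growth <- 7 if Wet >= 1 else 5 is discarded; Growth is fixed at -6.
Since Harvest is not a descendant of the intervened variable, it is unaffected.
Harvest = 7 if Sprinkler >= -2 else 5  [with Sprinkler=1]  = 7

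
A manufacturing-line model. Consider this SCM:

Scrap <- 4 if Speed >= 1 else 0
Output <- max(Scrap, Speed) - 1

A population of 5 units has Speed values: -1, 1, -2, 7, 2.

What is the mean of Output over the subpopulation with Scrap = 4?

E[Output|Scrap=4] averages over only the 3 units with Scrap=4 (Speed = 1, 7, 2): Output = 3, 6, 3, mean 4.

4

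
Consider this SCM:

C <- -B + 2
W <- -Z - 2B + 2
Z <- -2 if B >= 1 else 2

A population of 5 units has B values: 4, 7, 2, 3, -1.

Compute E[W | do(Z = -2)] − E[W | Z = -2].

do(Z=-2) breaks Z's dependence on B. With Z=-2 fixed, W across the units is -4, -10, 0, -2, 6, mean -2.
E[W|Z=-2] averages over only the 4 units with Z=-2 (B = 4, 7, 2, 3): W = -4, -10, 0, -2, mean -4.
Difference = -2 − (-4) = 2.

2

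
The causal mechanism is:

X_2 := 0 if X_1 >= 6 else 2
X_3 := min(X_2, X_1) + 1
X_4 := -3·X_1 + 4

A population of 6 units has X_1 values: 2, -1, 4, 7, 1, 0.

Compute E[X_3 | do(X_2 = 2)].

2

The intervention sets X_2=2 in all 6 units regardless of X_1. Recomputing X_3 per unit gives 3, 0, 3, 3, 2, 1; average 2.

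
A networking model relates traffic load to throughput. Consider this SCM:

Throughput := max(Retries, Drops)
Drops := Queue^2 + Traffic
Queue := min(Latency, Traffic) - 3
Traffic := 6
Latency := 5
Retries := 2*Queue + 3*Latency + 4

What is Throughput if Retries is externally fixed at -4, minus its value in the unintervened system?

-13

The intervention breaks the incoming arrows to Retries: Retries := 2*Queue + 3*Latency + 4 no longer applies, and Retries = -4.
Queue = min(Latency, Traffic) - 3  [with Latency=5, Traffic=6]  = 2
Drops = Queue^2 + Traffic  [with Queue=2, Traffic=6]  = 10
Throughput = max(Retries, Drops)  [with Retries=-4, Drops=10]  = 10
Without intervention: Queue = min(Latency, Traffic) - 3  [with Latency=5, Traffic=6]  = 2; Drops = Queue^2 + Traffic  [with Queue=2, Traffic=6]  = 10; Retries = 2*Queue + 3*Latency + 4  [with Queue=2, Latency=5]  = 23; Throughput = max(Retries, Drops)  [with Retries=23, Drops=10]  = 23.
Change = 10 − 23 = -13.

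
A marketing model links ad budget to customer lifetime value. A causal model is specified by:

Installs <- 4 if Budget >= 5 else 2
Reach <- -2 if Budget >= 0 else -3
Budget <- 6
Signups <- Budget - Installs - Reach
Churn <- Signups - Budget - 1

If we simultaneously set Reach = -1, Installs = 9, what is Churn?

-9

Under do(Reach = -1, Installs = 9), each intervened variable's structural equation is replaced by its fixed value.
Signups = Budget - Installs - Reach  [with Budget=6, Installs=9, Reach=-1]  = -2
Churn = Signups - Budget - 1  [with Signups=-2, Budget=6]  = -9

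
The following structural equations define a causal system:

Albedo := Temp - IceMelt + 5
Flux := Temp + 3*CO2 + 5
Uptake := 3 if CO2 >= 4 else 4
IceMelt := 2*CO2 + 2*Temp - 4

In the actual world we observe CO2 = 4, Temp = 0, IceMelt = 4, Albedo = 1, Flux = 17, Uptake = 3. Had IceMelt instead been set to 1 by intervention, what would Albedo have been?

4

The intervention breaks the incoming arrows to IceMelt: IceMelt := 2*CO2 + 2*Temp - 4 no longer applies, and IceMelt = 1.
Albedo = Temp - IceMelt + 5  [with Temp=0, IceMelt=1]  = 4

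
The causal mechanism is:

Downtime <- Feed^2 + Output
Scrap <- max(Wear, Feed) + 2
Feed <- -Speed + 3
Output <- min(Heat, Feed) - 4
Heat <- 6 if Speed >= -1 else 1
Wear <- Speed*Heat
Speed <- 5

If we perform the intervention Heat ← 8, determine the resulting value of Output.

-6

The intervention breaks the incoming arrows to Heat: Heat <- 6 if Speed >= -1 else 1 no longer applies, and Heat = 8.
Feed = -Speed + 3  [with Speed=5]  = -2
Output = min(Heat, Feed) - 4  [with Heat=8, Feed=-2]  = -6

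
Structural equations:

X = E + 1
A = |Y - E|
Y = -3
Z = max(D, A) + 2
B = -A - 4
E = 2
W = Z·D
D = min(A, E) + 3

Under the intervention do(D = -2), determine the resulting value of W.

-14

do(D=-2) replaces the equation D = min(A, E) + 3 with the constant D = -2.
A = |Y - E|  [with Y=-3, E=2]  = 5
Z = max(D, A) + 2  [with D=-2, A=5]  = 7
W = Z·D  [with Z=7, D=-2]  = -14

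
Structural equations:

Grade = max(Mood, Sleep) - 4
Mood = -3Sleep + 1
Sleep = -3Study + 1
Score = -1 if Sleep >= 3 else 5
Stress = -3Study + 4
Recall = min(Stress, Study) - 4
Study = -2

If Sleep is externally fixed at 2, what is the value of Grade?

-2

Under do(Sleep=2), the mechanism Sleep = -3Study + 1 is discarded; Sleep is fixed at 2.
Mood = -3Sleep + 1  [with Sleep=2]  = -5
Grade = max(Mood, Sleep) - 4  [with Mood=-5, Sleep=2]  = -2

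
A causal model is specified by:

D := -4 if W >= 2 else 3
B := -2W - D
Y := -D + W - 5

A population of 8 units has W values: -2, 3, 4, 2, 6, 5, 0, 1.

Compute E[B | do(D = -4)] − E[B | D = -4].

3.25

do(D=-4) breaks D's dependence on W. With D=-4 fixed, B across the units is 8, -2, -4, 0, -8, -6, 4, 2, mean -0.75.
E[B|D=-4] averages over only the 5 units with D=-4 (W = 3, 4, 2, 6, 5): B = -2, -4, 0, -8, -6, mean -4.
Difference = -0.75 − (-4) = 3.25.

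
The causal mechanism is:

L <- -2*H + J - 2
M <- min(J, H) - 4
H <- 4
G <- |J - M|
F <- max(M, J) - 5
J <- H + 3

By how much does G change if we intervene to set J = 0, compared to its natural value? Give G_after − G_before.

do(J=0) replaces the equation J <- H + 3 with the constant J = 0.
M = min(J, H) - 4  [with J=0, H=4]  = -4
G = |J - M|  [with J=0, M=-4]  = 4
Without intervention: J = H + 3  [with H=4]  = 7; M = min(J, H) - 4  [with J=7, H=4]  = 0; G = |J - M|  [with J=7, M=0]  = 7.
Change = 4 − 7 = -3.

-3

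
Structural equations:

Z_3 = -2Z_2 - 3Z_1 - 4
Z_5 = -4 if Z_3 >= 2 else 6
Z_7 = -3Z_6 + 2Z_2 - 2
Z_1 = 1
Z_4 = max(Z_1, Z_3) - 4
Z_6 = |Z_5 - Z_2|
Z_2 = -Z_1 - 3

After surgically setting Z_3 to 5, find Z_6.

0

The intervention breaks the incoming arrows to Z_3: Z_3 = -2Z_2 - 3Z_1 - 4 no longer applies, and Z_3 = 5.
Z_2 = -Z_1 - 3  [with Z_1=1]  = -4
Z_5 = -4 if Z_3 >= 2 else 6  [with Z_3=5]  = -4
Z_6 = |Z_5 - Z_2|  [with Z_5=-4, Z_2=-4]  = 0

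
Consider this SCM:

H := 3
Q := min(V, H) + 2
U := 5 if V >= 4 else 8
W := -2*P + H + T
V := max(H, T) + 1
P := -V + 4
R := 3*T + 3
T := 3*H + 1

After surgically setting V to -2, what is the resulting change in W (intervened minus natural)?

-26

The intervention breaks the incoming arrows to V: V := max(H, T) + 1 no longer applies, and V = -2.
T = 3*H + 1  [with H=3]  = 10
P = -V + 4  [with V=-2]  = 6
W = -2*P + H + T  [with P=6, H=3, T=10]  = 1
Without intervention: T = 3*H + 1  [with H=3]  = 10; V = max(H, T) + 1  [with H=3, T=10]  = 11; P = -V + 4  [with V=11]  = -7; W = -2*P + H + T  [with P=-7, H=3, T=10]  = 27.
Change = 1 − 27 = -26.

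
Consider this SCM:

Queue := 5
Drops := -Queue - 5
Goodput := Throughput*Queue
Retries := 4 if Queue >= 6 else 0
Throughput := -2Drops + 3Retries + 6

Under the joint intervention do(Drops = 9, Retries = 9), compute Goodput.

Under do(Drops = 9, Retries = 9), each intervened variable's structural equation is replaced by its fixed value.
Throughput = -2Drops + 3Retries + 6  [with Drops=9, Retries=9]  = 15
Goodput = Throughput*Queue  [with Throughput=15, Queue=5]  = 75

75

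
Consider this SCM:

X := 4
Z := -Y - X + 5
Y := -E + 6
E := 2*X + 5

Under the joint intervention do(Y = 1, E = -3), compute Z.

0

The joint intervention fixes Y = 1, E = -3, removing each variable's own equation.
Z = -Y - X + 5  [with Y=1, X=4]  = 0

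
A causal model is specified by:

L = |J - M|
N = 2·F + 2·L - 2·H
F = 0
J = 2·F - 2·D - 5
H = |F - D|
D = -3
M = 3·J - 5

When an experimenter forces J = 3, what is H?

The intervention breaks the incoming arrows to J: J = 2·F - 2·D - 5 no longer applies, and J = 3.
No directed path runs from J to H, so H keeps its natural value.
H = |F - D|  [with F=0, D=-3]  = 3

3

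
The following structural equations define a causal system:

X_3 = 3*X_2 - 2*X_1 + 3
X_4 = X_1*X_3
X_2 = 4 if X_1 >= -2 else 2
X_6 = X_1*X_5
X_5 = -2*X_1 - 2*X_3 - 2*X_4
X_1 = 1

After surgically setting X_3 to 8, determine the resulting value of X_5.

do(X_3=8) replaces the equation X_3 = 3*X_2 - 2*X_1 + 3 with the constant X_3 = 8.
X_4 = X_1*X_3  [with X_1=1, X_3=8]  = 8
X_5 = -2*X_1 - 2*X_3 - 2*X_4  [with X_1=1, X_3=8, X_4=8]  = -34

-34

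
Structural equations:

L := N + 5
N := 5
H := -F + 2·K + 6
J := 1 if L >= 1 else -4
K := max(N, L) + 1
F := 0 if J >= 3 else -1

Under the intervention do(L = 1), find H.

19

Under do(L=1), the mechanism L := N + 5 is discarded; L is fixed at 1.
K = max(N, L) + 1  [with N=5, L=1]  = 6
J = 1 if L >= 1 else -4  [with L=1]  = 1
F = 0 if J >= 3 else -1  [with J=1]  = -1
H = -F + 2·K + 6  [with F=-1, K=6]  = 19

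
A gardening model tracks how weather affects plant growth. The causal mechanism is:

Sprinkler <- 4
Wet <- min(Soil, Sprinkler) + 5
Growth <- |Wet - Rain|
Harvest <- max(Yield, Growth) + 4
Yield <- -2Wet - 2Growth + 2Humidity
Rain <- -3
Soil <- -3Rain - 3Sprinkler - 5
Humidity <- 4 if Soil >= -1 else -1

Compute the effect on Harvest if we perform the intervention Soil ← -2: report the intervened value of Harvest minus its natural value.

2

The intervention breaks the incoming arrows to Soil: Soil <- -3Rain - 3Sprinkler - 5 no longer applies, and Soil = -2.
Wet = min(Soil, Sprinkler) + 5  [with Soil=-2, Sprinkler=4]  = 3
Growth = |Wet - Rain|  [with Wet=3, Rain=-3]  = 6
Humidity = 4 if Soil >= -1 else -1  [with Soil=-2]  = -1
Yield = -2Wet - 2Growth + 2Humidity  [with Wet=3, Growth=6, Humidity=-1]  = -20
Harvest = max(Yield, Growth) + 4  [with Yield=-20, Growth=6]  = 10
Without intervention: Soil = -3Rain - 3Sprinkler - 5  [with Rain=-3, Sprinkler=4]  = -8; Wet = min(Soil, Sprinkler) + 5  [with Soil=-8, Sprinkler=4]  = -3; Growth = |Wet - Rain|  [with Wet=-3, Rain=-3]  = 0; Humidity = 4 if Soil >= -1 else -1  [with Soil=-8]  = -1; Yield = -2Wet - 2Growth + 2Humidity  [with Wet=-3, Growth=0, Humidity=-1]  = 4; Harvest = max(Yield, Growth) + 4  [with Yield=4, Growth=0]  = 8.
Change = 10 − 8 = 2.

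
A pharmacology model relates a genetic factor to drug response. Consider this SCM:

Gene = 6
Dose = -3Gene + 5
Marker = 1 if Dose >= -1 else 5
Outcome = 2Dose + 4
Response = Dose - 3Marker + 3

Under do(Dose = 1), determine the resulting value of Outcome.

6

do(Dose=1) replaces the equation Dose = -3Gene + 5 with the constant Dose = 1.
Outcome = 2Dose + 4  [with Dose=1]  = 6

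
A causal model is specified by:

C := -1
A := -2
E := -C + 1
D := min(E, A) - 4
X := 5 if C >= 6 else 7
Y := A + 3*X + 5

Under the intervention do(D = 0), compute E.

2

Under do(D=0), the mechanism D := min(E, A) - 4 is discarded; D is fixed at 0.
Since E is not a descendant of the intervened variable, it is unaffected.
E = -C + 1  [with C=-1]  = 2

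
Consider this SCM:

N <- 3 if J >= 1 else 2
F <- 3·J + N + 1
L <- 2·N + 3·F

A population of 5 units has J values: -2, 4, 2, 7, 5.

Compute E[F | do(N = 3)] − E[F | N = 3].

-3.9

The intervention sets N=3 in all 5 units regardless of J. Recomputing F per unit gives -2, 16, 10, 25, 19; average 13.6.
Observing N=3 restricts to units where N's equation naturally yields 3: J ∈ {4, 2, 7, 5}. In that subpopulation F = 16, 10, 25, 19, mean 17.5.
Difference = 13.6 − 17.5 = -3.9.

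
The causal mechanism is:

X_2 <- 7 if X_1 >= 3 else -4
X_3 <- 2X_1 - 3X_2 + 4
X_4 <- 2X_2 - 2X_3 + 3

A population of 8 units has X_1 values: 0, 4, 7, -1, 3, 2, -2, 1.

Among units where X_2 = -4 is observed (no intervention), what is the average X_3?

16

E[X_3|X_2=-4] averages over only the 5 units with X_2=-4 (X_1 = 0, -1, 2, -2, 1): X_3 = 16, 14, 20, 12, 18, mean 16.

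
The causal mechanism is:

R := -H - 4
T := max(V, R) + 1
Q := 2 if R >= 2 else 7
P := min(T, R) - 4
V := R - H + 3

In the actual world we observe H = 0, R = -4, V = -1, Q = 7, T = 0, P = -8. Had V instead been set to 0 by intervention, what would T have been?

1

do(V=0) replaces the equation V := R - H + 3 with the constant V = 0.
R = -H - 4  [with H=0]  = -4
T = max(V, R) + 1  [with V=0, R=-4]  = 1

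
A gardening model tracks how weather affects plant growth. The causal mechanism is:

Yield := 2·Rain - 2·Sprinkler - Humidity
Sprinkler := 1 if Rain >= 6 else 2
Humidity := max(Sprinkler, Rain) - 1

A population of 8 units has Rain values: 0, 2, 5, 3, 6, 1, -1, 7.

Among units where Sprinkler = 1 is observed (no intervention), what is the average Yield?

5.5

Observing Sprinkler=1 restricts to units where Sprinkler's equation naturally yields 1: Rain ∈ {6, 7}. In that subpopulation Yield = 5, 6, mean 5.5.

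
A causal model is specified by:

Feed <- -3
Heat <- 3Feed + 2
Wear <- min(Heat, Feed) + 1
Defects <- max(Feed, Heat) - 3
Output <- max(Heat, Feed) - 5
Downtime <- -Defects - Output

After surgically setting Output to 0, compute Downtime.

The intervention breaks the incoming arrows to Output: Output <- max(Heat, Feed) - 5 no longer applies, and Output = 0.
Heat = 3Feed + 2  [with Feed=-3]  = -7
Defects = max(Feed, Heat) - 3  [with Feed=-3, Heat=-7]  = -6
Downtime = -Defects - Output  [with Defects=-6, Output=0]  = 6

6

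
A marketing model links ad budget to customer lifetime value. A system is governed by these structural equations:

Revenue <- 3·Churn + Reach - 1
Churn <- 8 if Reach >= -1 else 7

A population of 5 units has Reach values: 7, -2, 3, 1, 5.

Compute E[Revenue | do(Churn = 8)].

Every unit gets Churn=8 under the intervention. Revenue values become 30, 21, 26, 24, 28; E[Revenue|do(Churn=8)] = 25.8.

25.8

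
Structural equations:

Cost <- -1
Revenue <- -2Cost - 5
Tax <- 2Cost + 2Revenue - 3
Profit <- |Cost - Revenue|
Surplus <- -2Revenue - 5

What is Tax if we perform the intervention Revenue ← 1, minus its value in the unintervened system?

8

The intervention breaks the incoming arrows to Revenue: Revenue <- -2Cost - 5 no longer applies, and Revenue = 1.
Tax = 2Cost + 2Revenue - 3  [with Cost=-1, Revenue=1]  = -3
Without intervention: Revenue = -2Cost - 5  [with Cost=-1]  = -3; Tax = 2Cost + 2Revenue - 3  [with Cost=-1, Revenue=-3]  = -11.
Change = -3 − (-11) = 8.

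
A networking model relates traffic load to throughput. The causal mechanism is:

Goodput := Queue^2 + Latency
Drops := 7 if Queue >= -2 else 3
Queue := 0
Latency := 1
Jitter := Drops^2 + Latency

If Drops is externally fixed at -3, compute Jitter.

The intervention breaks the incoming arrows to Drops: Drops := 7 if Queue >= -2 else 3 no longer applies, and Drops = -3.
Jitter = Drops^2 + Latency  [with Drops=-3, Latency=1]  = 10

10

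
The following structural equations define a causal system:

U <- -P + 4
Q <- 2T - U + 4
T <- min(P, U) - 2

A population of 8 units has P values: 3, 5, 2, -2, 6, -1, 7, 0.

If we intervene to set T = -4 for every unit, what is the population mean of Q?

-5.5

Every unit gets T=-4 under the intervention. Q values become -5, -3, -6, -10, -2, -9, -1, -8; E[Q|do(T=-4)] = -5.5.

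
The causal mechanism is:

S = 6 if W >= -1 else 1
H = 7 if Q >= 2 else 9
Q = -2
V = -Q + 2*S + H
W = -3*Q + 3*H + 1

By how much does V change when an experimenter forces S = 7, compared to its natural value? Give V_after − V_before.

2

Intervening sets S = 7 and removes its equation (S = 6 if W >= -1 else 1).
H = 7 if Q >= 2 else 9  [with Q=-2]  = 9
V = -Q + 2*S + H  [with Q=-2, S=7, H=9]  = 25
Without intervention: H = 7 if Q >= 2 else 9  [with Q=-2]  = 9; W = -3*Q + 3*H + 1  [with Q=-2, H=9]  = 34; S = 6 if W >= -1 else 1  [with W=34]  = 6; V = -Q + 2*S + H  [with Q=-2, S=6, H=9]  = 23.
Change = 25 − 23 = 2.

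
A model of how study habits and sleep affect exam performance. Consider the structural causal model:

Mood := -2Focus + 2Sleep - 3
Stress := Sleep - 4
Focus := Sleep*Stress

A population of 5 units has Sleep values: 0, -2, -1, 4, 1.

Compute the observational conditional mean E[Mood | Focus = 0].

1

Observing Focus=0 restricts to units where Focus's equation naturally yields 0: Sleep ∈ {0, 4}. In that subpopulation Mood = -3, 5, mean 1.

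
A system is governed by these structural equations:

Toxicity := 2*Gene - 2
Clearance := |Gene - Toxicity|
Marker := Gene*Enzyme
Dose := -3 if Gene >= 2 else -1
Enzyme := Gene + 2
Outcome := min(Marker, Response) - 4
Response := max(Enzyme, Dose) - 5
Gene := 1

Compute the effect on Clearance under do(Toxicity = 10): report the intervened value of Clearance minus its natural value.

Intervening sets Toxicity = 10 and removes its equation (Toxicity := 2*Gene - 2).
Clearance = |Gene - Toxicity|  [with Gene=1, Toxicity=10]  = 9
Without intervention: Toxicity = 2*Gene - 2  [with Gene=1]  = 0; Clearance = |Gene - Toxicity|  [with Gene=1, Toxicity=0]  = 1.
Change = 9 − 1 = 8.

8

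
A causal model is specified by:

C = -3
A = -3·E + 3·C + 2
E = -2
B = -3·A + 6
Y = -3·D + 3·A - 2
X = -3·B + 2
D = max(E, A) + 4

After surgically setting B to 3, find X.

The intervention breaks the incoming arrows to B: B = -3·A + 6 no longer applies, and B = 3.
X = -3·B + 2  [with B=3]  = -7

-7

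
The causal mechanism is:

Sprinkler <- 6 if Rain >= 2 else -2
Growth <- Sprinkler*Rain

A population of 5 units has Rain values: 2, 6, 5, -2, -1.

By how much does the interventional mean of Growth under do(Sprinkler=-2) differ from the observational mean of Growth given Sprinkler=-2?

The intervention sets Sprinkler=-2 in all 5 units regardless of Rain. Recomputing Growth per unit gives -4, -12, -10, 4, 2; average -4.
Observing Sprinkler=-2 restricts to units where Sprinkler's equation naturally yields -2: Rain ∈ {-2, -1}. In that subpopulation Growth = 4, 2, mean 3.
Difference = -4 − 3 = -7.

-7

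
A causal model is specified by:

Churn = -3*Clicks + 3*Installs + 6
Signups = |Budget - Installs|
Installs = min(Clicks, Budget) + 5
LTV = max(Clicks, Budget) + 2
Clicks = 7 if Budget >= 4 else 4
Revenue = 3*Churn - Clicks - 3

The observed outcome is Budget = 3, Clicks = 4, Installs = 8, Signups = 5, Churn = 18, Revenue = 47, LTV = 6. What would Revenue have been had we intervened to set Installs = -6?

-79

The intervention breaks the incoming arrows to Installs: Installs = min(Clicks, Budget) + 5 no longer applies, and Installs = -6.
Clicks = 7 if Budget >= 4 else 4  [with Budget=3]  = 4
Churn = -3*Clicks + 3*Installs + 6  [with Clicks=4, Installs=-6]  = -24
Revenue = 3*Churn - Clicks - 3  [with Churn=-24, Clicks=4]  = -79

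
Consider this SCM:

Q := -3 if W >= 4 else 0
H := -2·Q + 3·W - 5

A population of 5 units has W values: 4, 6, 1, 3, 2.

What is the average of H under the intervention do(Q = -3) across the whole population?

10.6

Under do(Q=-3), Q's equation is replaced by Q=-3 for every unit. Per-unit H: 13, 19, 4, 10, 7. Mean = 10.6.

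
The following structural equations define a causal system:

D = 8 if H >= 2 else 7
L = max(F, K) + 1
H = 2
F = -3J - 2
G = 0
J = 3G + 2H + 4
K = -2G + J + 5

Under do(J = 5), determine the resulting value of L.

The intervention breaks the incoming arrows to J: J = 3G + 2H + 4 no longer applies, and J = 5.
K = -2G + J + 5  [with G=0, J=5]  = 10
F = -3J - 2  [with J=5]  = -17
L = max(F, K) + 1  [with F=-17, K=10]  = 11

11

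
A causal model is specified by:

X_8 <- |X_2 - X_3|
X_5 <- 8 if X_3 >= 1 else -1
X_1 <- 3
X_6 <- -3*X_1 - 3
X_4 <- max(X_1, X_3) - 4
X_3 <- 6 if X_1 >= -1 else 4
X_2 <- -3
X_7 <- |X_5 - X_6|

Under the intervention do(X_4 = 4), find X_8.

9

do(X_4=4) replaces the equation X_4 <- max(X_1, X_3) - 4 with the constant X_4 = 4.
No directed path runs from X_4 to X_8, so X_8 keeps its natural value.
X_3 = 6 if X_1 >= -1 else 4  [with X_1=3]  = 6
X_8 = |X_2 - X_3|  [with X_2=-3, X_3=6]  = 9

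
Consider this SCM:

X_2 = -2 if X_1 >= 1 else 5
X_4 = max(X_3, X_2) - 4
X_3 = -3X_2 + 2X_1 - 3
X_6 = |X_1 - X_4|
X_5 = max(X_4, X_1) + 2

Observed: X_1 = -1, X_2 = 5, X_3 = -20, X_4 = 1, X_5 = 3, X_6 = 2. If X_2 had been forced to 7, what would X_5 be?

5

do(X_2=7) replaces the equation X_2 = -2 if X_1 >= 1 else 5 with the constant X_2 = 7.
X_3 = -3X_2 + 2X_1 - 3  [with X_2=7, X_1=-1]  = -26
X_4 = max(X_3, X_2) - 4  [with X_3=-26, X_2=7]  = 3
X_5 = max(X_4, X_1) + 2  [with X_4=3, X_1=-1]  = 5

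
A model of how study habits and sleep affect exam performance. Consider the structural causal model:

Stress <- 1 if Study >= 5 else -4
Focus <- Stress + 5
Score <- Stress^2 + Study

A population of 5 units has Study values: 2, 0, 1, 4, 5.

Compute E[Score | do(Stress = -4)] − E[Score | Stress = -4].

do(Stress=-4) breaks Stress's dependence on Study. With Stress=-4 fixed, Score across the units is 18, 16, 17, 20, 21, mean 18.4.
Observing Stress=-4 restricts to units where Stress's equation naturally yields -4: Study ∈ {2, 0, 1, 4}. In that subpopulation Score = 18, 16, 17, 20, mean 17.75.
Difference = 18.4 − 17.75 = 0.65.

0.65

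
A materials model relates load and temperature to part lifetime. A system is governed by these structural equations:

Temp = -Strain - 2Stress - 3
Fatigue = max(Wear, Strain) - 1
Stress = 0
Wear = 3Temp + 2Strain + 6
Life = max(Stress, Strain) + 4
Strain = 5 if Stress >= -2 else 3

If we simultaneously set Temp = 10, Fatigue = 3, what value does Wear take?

The joint intervention fixes Temp = 10, Fatigue = 3, removing each variable's own equation.
Strain = 5 if Stress >= -2 else 3  [with Stress=0]  = 5
Wear = 3Temp + 2Strain + 6  [with Temp=10, Strain=5]  = 46

46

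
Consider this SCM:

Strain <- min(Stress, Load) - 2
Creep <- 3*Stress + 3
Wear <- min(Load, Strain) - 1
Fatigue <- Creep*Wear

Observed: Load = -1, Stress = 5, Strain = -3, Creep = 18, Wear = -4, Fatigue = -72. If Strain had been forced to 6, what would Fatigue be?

The intervention breaks the incoming arrows to Strain: Strain <- min(Stress, Load) - 2 no longer applies, and Strain = 6.
Creep = 3*Stress + 3  [with Stress=5]  = 18
Wear = min(Load, Strain) - 1  [with Load=-1, Strain=6]  = -2
Fatigue = Creep*Wear  [with Creep=18, Wear=-2]  = -36

-36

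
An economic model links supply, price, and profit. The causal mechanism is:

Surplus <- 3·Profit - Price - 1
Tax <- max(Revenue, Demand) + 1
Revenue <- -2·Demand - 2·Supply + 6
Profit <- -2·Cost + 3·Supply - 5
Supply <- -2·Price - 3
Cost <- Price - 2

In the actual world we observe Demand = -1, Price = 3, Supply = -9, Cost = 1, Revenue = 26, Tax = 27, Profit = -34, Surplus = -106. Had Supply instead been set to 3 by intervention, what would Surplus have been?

The intervention breaks the incoming arrows to Supply: Supply <- -2·Price - 3 no longer applies, and Supply = 3.
Cost = Price - 2  [with Price=3]  = 1
Profit = -2·Cost + 3·Supply - 5  [with Cost=1, Supply=3]  = 2
Surplus = 3·Profit - Price - 1  [with Profit=2, Price=3]  = 2

2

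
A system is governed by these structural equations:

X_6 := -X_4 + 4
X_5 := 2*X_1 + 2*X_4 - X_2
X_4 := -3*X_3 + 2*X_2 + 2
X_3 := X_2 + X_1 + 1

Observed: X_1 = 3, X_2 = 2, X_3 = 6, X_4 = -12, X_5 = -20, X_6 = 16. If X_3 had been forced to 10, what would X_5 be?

-44

do(X_3=10) replaces the equation X_3 := X_2 + X_1 + 1 with the constant X_3 = 10.
X_4 = -3*X_3 + 2*X_2 + 2  [with X_3=10, X_2=2]  = -24
X_5 = 2*X_1 + 2*X_4 - X_2  [with X_1=3, X_4=-24, X_2=2]  = -44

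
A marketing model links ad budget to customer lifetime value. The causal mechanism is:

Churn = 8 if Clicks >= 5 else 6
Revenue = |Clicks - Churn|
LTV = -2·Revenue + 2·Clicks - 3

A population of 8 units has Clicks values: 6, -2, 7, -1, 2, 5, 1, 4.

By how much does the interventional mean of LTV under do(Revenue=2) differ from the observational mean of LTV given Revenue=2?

Under do(Revenue=2), Revenue's equation is replaced by Revenue=2 for every unit. Per-unit LTV: 5, -11, 7, -9, -3, 3, -5, 1. Mean = -1.5.
E[LTV|Revenue=2] averages over only the 2 units with Revenue=2 (Clicks = 6, 4): LTV = 5, 1, mean 3.
Difference = -1.5 − 3 = -4.5.

-4.5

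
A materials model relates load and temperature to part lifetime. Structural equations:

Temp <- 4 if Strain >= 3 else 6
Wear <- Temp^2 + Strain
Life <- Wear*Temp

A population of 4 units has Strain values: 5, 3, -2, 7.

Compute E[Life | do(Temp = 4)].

77

do(Temp=4) breaks Temp's dependence on Strain. With Temp=4 fixed, Life across the units is 84, 76, 56, 92, mean 77.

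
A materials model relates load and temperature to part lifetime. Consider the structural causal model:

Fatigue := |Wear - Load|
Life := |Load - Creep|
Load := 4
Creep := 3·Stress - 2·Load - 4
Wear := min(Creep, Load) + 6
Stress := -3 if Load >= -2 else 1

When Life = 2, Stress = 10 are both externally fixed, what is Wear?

10

Under do(Life = 2, Stress = 10), each intervened variable's structural equation is replaced by its fixed value.
Creep = 3·Stress - 2·Load - 4  [with Stress=10, Load=4]  = 18
Wear = min(Creep, Load) + 6  [with Creep=18, Load=4]  = 10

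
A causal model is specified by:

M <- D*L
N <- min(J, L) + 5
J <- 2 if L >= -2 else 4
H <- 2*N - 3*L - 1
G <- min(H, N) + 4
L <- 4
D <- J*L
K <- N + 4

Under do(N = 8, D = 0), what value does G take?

7

The joint intervention fixes N = 8, D = 0, removing each variable's own equation.
H = 2*N - 3*L - 1  [with N=8, L=4]  = 3
G = min(H, N) + 4  [with H=3, N=8]  = 7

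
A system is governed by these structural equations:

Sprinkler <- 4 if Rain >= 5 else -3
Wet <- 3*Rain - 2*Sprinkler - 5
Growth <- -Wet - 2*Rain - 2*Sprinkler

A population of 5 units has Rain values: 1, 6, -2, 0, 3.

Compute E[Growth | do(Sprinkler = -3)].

-3

The intervention sets Sprinkler=-3 in all 5 units regardless of Rain. Recomputing Growth per unit gives 0, -25, 15, 5, -10; average -3.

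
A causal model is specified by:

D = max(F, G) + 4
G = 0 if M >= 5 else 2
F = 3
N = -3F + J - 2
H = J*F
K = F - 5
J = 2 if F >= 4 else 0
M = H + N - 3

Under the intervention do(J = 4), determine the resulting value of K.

The intervention breaks the incoming arrows to J: J = 2 if F >= 4 else 0 no longer applies, and J = 4.
Since K is not a descendant of the intervened variable, it is unaffected.
K = F - 5  [with F=3]  = -2

-2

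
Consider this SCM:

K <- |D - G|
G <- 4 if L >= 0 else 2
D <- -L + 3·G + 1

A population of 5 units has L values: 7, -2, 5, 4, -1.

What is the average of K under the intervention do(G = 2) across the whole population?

The intervention sets G=2 in all 5 units regardless of L. Recomputing K per unit gives 2, 7, 0, 1, 6; average 3.2.

3.2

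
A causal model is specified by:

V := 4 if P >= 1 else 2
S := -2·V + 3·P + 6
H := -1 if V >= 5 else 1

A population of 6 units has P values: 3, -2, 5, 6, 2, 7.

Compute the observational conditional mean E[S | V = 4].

11.8

E[S|V=4] averages over only the 5 units with V=4 (P = 3, 5, 6, 2, 7): S = 7, 13, 16, 4, 19, mean 11.8.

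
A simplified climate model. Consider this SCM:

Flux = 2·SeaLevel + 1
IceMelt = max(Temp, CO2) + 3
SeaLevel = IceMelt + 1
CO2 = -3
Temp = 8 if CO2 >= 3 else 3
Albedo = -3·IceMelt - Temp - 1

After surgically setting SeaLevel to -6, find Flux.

-11

The intervention breaks the incoming arrows to SeaLevel: SeaLevel = IceMelt + 1 no longer applies, and SeaLevel = -6.
Flux = 2·SeaLevel + 1  [with SeaLevel=-6]  = -11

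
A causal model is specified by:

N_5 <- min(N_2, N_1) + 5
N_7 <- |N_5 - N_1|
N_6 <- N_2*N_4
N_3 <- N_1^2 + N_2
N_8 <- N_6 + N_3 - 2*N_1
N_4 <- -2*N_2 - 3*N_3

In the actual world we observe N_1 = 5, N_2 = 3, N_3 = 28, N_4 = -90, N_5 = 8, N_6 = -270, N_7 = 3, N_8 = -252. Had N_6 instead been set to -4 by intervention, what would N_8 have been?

14

Intervening sets N_6 = -4 and removes its equation (N_6 <- N_2*N_4).
N_3 = N_1^2 + N_2  [with N_1=5, N_2=3]  = 28
N_8 = N_6 + N_3 - 2*N_1  [with N_6=-4, N_3=28, N_1=5]  = 14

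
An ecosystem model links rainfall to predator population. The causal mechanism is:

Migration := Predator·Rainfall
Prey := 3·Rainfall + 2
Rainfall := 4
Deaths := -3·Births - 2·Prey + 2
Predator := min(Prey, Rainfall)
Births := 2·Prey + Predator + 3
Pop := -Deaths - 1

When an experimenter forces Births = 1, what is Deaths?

-29

Intervening sets Births = 1 and removes its equation (Births := 2·Prey + Predator + 3).
Prey = 3·Rainfall + 2  [with Rainfall=4]  = 14
Deaths = -3·Births - 2·Prey + 2  [with Births=1, Prey=14]  = -29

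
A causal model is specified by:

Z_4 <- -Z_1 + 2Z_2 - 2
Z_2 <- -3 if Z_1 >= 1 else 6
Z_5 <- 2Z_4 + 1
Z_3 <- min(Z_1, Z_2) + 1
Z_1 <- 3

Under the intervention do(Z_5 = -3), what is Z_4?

-11

The intervention breaks the incoming arrows to Z_5: Z_5 <- 2Z_4 + 1 no longer applies, and Z_5 = -3.
Since Z_4 is not a descendant of the intervened variable, it is unaffected.
Z_2 = -3 if Z_1 >= 1 else 6  [with Z_1=3]  = -3
Z_4 = -Z_1 + 2Z_2 - 2  [with Z_1=3, Z_2=-3]  = -11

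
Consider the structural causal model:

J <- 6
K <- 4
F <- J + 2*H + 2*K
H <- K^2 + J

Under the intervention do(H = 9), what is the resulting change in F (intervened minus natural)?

The intervention breaks the incoming arrows to H: H <- K^2 + J no longer applies, and H = 9.
F = J + 2*H + 2*K  [with J=6, H=9, K=4]  = 32
Without intervention: H = K^2 + J  [with K=4, J=6]  = 22; F = J + 2*H + 2*K  [with J=6, H=22, K=4]  = 58.
Change = 32 − 58 = -26.

-26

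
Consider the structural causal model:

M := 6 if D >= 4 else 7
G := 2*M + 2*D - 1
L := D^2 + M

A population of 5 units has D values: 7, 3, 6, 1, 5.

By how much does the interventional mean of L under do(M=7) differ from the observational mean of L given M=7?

Under do(M=7), M's equation is replaced by M=7 for every unit. Per-unit L: 56, 16, 43, 8, 32. Mean = 31.
Observing M=7 restricts to units where M's equation naturally yields 7: D ∈ {3, 1}. In that subpopulation L = 16, 8, mean 12.
Difference = 31 − 12 = 19.

19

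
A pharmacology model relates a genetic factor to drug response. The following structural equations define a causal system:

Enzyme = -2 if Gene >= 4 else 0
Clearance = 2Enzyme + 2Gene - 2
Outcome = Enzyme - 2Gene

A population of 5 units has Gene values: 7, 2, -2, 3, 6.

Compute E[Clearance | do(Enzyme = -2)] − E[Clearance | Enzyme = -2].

-6.6

Every unit gets Enzyme=-2 under the intervention. Clearance values become 8, -2, -10, 0, 6; E[Clearance|do(Enzyme=-2)] = 0.4.
Conditioning on Enzyme=-2 selects the 2 unit(s) with Gene ∈ {7, 6}. Their Clearance values: 8, 6. Mean = 7.
Difference = 0.4 − 7 = -6.6.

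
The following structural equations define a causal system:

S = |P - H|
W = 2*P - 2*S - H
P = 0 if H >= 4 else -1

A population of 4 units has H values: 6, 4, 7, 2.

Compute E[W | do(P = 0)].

The intervention sets P=0 in all 4 units regardless of H. Recomputing W per unit gives -18, -12, -21, -6; average -14.25.

-14.25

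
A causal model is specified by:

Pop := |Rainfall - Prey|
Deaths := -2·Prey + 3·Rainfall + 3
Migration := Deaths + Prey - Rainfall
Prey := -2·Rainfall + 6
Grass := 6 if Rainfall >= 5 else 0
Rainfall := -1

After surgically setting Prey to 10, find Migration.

-9

do(Prey=10) replaces the equation Prey := -2·Rainfall + 6 with the constant Prey = 10.
Deaths = -2·Prey + 3·Rainfall + 3  [with Prey=10, Rainfall=-1]  = -20
Migration = Deaths + Prey - Rainfall  [with Deaths=-20, Prey=10, Rainfall=-1]  = -9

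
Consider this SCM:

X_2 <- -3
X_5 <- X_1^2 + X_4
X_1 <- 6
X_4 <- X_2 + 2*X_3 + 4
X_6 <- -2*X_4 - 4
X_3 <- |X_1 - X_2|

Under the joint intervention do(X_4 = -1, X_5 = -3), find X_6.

-2

The joint intervention fixes X_4 = -1, X_5 = -3, removing each variable's own equation.
X_6 = -2*X_4 - 4  [with X_4=-1]  = -2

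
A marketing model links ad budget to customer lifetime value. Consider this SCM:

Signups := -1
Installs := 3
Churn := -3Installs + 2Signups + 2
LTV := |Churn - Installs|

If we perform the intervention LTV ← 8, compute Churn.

-9

Under do(LTV=8), the mechanism LTV := |Churn - Installs| is discarded; LTV is fixed at 8.
Since Churn is not a descendant of the intervened variable, it is unaffected.
Churn = -3Installs + 2Signups + 2  [with Installs=3, Signups=-1]  = -9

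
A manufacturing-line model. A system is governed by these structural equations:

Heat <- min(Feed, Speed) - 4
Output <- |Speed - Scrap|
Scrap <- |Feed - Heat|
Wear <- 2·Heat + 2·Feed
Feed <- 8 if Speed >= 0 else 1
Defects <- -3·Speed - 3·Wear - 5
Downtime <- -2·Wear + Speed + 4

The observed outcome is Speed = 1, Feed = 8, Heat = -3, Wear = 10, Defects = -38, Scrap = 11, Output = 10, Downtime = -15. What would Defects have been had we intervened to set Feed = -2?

40

do(Feed=-2) replaces the equation Feed <- 8 if Speed >= 0 else 1 with the constant Feed = -2.
Heat = min(Feed, Speed) - 4  [with Feed=-2, Speed=1]  = -6
Wear = 2·Heat + 2·Feed  [with Heat=-6, Feed=-2]  = -16
Defects = -3·Speed - 3·Wear - 5  [with Speed=1, Wear=-16]  = 40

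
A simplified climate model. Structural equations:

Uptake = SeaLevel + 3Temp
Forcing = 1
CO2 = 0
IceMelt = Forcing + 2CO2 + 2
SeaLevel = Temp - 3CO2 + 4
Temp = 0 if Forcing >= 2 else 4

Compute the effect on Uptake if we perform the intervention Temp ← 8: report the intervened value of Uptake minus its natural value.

The intervention breaks the incoming arrows to Temp: Temp = 0 if Forcing >= 2 else 4 no longer applies, and Temp = 8.
SeaLevel = Temp - 3CO2 + 4  [with Temp=8, CO2=0]  = 12
Uptake = SeaLevel + 3Temp  [with SeaLevel=12, Temp=8]  = 36
Without intervention: Temp = 0 if Forcing >= 2 else 4  [with Forcing=1]  = 4; SeaLevel = Temp - 3CO2 + 4  [with Temp=4, CO2=0]  = 8; Uptake = SeaLevel + 3Temp  [with SeaLevel=8, Temp=4]  = 20.
Change = 36 − 20 = 16.

16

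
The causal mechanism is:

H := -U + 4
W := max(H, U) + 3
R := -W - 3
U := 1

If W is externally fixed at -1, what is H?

Under do(W=-1), the mechanism W := max(H, U) + 3 is discarded; W is fixed at -1.
Since H is not a descendant of the intervened variable, it is unaffected.
H = -U + 4  [with U=1]  = 3

3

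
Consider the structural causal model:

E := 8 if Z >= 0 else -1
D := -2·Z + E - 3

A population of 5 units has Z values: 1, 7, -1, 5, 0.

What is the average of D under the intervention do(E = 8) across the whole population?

0.2

do(E=8) breaks E's dependence on Z. With E=8 fixed, D across the units is 3, -9, 7, -5, 5, mean 0.2.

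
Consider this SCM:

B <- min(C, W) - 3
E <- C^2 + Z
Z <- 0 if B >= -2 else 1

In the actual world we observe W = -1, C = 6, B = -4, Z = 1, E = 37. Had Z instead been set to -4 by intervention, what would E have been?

Intervening sets Z = -4 and removes its equation (Z <- 0 if B >= -2 else 1).
E = C^2 + Z  [with C=6, Z=-4]  = 32

32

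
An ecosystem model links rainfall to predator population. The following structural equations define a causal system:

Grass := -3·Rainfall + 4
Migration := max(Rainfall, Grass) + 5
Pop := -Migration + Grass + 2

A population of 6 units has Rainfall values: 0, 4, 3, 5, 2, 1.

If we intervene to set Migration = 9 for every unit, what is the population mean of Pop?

-10.5

Under do(Migration=9), Migration's equation is replaced by Migration=9 for every unit. Per-unit Pop: -3, -15, -12, -18, -9, -6. Mean = -10.5.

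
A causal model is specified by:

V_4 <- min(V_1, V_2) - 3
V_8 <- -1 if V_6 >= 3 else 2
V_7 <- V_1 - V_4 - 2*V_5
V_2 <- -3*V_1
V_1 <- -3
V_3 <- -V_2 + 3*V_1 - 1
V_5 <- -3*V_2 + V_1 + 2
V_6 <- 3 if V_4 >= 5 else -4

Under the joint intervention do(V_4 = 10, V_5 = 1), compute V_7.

-15

Under do(V_4 = 10, V_5 = 1), each intervened variable's structural equation is replaced by its fixed value.
V_7 = V_1 - V_4 - 2*V_5  [with V_1=-3, V_4=10, V_5=1]  = -15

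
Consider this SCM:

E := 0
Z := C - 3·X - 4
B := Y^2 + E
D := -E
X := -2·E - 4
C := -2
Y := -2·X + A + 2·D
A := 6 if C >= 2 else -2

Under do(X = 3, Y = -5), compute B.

25

Under do(X = 3, Y = -5), each intervened variable's structural equation is replaced by its fixed value.
B = Y^2 + E  [with Y=-5, E=0]  = 25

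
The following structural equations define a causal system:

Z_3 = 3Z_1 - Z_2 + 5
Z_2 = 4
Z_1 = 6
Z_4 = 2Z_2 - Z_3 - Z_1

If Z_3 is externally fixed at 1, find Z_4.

The intervention breaks the incoming arrows to Z_3: Z_3 = 3Z_1 - Z_2 + 5 no longer applies, and Z_3 = 1.
Z_4 = 2Z_2 - Z_3 - Z_1  [with Z_2=4, Z_3=1, Z_1=6]  = 1

1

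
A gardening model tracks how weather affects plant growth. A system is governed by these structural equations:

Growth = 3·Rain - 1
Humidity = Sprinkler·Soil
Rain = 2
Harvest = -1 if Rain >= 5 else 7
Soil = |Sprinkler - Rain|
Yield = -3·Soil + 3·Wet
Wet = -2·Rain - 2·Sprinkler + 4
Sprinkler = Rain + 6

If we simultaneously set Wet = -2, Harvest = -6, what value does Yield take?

-24

Setting Wet = -2, Harvest = -6 by intervention discards those variables' equations.
Sprinkler = Rain + 6  [with Rain=2]  = 8
Soil = |Sprinkler - Rain|  [with Sprinkler=8, Rain=2]  = 6
Yield = -3·Soil + 3·Wet  [with Soil=6, Wet=-2]  = -24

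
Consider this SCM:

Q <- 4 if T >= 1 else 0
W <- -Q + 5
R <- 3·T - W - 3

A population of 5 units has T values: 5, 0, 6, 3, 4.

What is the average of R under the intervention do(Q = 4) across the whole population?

The intervention sets Q=4 in all 5 units regardless of T. Recomputing R per unit gives 11, -4, 14, 5, 8; average 6.8.

6.8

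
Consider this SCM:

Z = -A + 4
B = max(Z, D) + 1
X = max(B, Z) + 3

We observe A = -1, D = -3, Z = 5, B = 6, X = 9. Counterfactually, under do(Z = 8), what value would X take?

do(Z=8) replaces the equation Z = -A + 4 with the constant Z = 8.
B = max(Z, D) + 1  [with Z=8, D=-3]  = 9
X = max(B, Z) + 3  [with B=9, Z=8]  = 12

12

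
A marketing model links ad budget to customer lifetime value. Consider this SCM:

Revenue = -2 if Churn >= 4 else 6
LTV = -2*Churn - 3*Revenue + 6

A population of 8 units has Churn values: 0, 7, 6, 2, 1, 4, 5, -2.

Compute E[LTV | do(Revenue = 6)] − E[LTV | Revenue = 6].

-5.25

Under do(Revenue=6), Revenue's equation is replaced by Revenue=6 for every unit. Per-unit LTV: -12, -26, -24, -16, -14, -20, -22, -8. Mean = -17.75.
Conditioning on Revenue=6 selects the 4 unit(s) with Churn ∈ {0, 2, 1, -2}. Their LTV values: -12, -16, -14, -8. Mean = -12.5.
Difference = -17.75 − (-12.5) = -5.25.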